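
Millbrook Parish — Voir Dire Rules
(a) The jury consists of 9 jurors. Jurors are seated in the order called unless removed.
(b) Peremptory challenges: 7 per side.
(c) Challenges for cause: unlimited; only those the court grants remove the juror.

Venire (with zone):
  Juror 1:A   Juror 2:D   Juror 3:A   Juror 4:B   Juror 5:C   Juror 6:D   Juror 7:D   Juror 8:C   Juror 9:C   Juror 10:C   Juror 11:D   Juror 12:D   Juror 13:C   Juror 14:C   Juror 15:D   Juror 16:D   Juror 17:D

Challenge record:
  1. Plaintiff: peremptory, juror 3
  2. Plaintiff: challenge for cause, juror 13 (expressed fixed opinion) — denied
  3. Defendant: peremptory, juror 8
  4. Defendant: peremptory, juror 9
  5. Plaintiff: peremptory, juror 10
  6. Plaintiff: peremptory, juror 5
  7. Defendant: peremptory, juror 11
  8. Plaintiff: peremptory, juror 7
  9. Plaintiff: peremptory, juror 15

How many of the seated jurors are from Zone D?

Removed: #3, #5, #7, #8, #9, #10, #11, #15.
Seated jurors 1–9: #1, #2, #4, #6, #12, #13, #14, #16, #17.
Of those, in Zone D: #2, #6, #12, #16, #17 → 5.

5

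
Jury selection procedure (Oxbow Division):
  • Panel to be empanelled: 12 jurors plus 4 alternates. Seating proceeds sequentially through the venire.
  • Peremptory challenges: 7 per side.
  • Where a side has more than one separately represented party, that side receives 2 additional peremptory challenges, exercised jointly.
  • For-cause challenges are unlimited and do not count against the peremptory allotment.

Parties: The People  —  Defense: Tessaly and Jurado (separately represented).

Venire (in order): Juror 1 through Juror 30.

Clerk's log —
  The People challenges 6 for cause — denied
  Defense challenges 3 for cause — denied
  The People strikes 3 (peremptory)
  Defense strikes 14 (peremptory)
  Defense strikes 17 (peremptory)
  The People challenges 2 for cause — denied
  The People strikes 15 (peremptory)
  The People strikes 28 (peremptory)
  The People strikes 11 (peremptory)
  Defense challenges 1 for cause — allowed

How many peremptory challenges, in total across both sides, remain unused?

The People allotment: 7. Defense allotment: 7 base + 2 multi-party = 9.
The People peremptories used: #3, #15, #28, #11 — 4 (for-cause on #6, #2 don't count).
Defense peremptories used: #14, #17 — 2 (for-cause on #3, #1 don't count).
Remaining: (7 − 4) + (9 − 2) = 10.

10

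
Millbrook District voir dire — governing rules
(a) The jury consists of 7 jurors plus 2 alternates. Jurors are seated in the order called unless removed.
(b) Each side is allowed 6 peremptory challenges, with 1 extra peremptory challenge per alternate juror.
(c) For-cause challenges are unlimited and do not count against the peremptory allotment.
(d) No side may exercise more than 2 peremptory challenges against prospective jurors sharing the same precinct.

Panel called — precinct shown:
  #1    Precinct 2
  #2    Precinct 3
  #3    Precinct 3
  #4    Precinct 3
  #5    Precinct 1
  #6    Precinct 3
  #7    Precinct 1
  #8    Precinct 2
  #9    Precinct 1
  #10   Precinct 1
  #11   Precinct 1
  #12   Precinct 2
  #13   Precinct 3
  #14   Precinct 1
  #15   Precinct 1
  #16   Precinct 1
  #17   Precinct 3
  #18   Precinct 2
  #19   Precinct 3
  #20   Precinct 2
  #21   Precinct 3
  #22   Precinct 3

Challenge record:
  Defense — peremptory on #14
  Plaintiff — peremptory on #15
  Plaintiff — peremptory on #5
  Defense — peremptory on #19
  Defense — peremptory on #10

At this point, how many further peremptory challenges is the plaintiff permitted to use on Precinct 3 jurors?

Plaintiff peremptories so far: #15, #5 — 2 of 8 used, 6 left overall.
Against Precinct 3: none yet — per-precinct cap 2 leaves 2.
Binding limit: min(6, 2) = 2.

2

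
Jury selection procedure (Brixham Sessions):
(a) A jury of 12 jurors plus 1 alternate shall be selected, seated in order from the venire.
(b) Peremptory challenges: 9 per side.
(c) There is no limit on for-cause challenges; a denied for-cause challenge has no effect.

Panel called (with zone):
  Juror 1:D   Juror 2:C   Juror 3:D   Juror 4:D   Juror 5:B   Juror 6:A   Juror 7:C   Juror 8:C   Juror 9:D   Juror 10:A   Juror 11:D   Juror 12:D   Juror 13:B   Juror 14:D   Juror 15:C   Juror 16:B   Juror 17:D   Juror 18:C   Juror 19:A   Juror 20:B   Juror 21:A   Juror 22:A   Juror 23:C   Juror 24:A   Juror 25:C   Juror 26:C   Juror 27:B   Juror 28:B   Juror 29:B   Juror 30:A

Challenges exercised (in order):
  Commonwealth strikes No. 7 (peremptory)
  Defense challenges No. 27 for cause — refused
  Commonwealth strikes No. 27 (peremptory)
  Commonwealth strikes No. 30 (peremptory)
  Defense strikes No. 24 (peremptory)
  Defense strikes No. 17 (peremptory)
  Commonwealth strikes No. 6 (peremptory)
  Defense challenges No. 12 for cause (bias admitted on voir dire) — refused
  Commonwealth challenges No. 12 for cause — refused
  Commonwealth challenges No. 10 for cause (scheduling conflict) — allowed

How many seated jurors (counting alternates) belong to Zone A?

Removed: #6, #7, #10, #17, #24, #27, #30.
Seated (13 incl. alternates): #1, #2, #3, #4, #5, #8, #9, #11, #12, #13, #14, #15, #16.
None of those are in Zone A → 0.

0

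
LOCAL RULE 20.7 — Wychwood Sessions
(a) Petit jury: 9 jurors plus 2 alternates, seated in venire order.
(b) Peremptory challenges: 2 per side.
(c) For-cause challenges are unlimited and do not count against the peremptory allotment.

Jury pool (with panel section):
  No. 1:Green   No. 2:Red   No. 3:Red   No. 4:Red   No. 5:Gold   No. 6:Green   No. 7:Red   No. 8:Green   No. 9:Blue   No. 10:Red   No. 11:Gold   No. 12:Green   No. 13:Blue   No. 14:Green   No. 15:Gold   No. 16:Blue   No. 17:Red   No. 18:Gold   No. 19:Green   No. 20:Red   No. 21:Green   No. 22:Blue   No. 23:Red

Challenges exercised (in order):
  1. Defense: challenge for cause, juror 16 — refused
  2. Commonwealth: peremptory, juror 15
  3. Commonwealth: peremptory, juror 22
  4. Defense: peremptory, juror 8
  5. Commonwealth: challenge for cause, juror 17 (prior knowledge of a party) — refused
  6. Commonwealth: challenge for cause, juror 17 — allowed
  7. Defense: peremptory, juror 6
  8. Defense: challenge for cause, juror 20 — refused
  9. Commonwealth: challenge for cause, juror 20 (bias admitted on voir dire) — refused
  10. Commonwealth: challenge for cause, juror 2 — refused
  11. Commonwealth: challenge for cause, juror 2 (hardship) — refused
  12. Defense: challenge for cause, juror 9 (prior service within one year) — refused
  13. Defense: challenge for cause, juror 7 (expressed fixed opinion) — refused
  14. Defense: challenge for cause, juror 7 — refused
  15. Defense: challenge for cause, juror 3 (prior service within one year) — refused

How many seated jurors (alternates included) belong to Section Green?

2

Removed: #6, #8, #15, #17, #22.
Seated (11 incl. alternates): #1, #2, #3, #4, #5, #7, #9, #10, #11, #12, #13.
Of those, in Section Green: #1, #12 → 2.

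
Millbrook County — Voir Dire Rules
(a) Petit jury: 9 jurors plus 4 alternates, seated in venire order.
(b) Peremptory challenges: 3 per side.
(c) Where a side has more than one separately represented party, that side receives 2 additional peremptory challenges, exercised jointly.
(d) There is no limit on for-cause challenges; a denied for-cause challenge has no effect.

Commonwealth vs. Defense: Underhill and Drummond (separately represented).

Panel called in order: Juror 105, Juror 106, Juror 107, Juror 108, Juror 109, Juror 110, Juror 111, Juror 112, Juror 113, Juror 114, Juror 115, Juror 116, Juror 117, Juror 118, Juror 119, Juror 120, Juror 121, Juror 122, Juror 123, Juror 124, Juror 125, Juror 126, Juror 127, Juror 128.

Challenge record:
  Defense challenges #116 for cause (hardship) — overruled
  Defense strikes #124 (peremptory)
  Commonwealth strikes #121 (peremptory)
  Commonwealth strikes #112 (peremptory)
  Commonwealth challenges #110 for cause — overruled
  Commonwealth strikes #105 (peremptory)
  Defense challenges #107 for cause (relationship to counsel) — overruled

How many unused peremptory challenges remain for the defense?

Defense allotment: 3 base + 2 multi-party = 5.
Defense peremptories used: #124 — 1 (for-cause on #116, #107 don't count).
Remaining: 5 − 1 = 4.

4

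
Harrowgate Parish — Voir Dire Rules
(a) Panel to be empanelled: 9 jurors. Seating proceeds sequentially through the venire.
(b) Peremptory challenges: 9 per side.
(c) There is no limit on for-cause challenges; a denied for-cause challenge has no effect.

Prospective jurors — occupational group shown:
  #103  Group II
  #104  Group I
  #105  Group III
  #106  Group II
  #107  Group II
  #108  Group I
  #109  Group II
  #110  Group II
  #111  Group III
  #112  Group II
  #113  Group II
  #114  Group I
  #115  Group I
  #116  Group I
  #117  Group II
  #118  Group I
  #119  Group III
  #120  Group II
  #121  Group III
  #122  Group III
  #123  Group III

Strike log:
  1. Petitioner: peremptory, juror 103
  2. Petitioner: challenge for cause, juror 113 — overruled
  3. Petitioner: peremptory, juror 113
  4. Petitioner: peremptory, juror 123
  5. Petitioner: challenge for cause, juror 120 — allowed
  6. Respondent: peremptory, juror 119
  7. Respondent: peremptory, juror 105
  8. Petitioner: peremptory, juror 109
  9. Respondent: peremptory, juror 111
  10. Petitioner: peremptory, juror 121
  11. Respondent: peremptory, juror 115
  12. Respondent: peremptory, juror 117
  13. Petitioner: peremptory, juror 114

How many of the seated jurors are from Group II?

Removed: #103, #105, #109, #111, #113, #114, #115, #117, #119, #120, #121, #123.
Seated jurors 1–9: #104, #106, #107, #108, #110, #112, #116, #118, #122.
Of those, in Group II: #106, #107, #110, #112 → 4.

4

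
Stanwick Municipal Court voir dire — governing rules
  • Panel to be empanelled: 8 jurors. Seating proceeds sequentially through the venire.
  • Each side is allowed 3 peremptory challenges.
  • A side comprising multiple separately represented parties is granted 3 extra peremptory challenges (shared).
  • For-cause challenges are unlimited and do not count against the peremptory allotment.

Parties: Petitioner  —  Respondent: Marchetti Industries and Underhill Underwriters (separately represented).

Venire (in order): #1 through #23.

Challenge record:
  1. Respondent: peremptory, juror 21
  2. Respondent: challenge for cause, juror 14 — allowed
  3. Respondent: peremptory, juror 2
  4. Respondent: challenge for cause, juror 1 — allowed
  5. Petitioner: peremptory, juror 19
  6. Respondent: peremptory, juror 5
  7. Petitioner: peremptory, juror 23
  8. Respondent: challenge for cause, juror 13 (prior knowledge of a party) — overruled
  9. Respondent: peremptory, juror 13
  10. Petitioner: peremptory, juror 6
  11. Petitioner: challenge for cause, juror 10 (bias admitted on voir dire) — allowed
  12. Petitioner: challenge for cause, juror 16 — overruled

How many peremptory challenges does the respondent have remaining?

2

Respondent allotment: 3 base + 3 multi-party = 6.
Respondent peremptories used: #21, #2, #5, #13 — 4 (for-cause on #14, #1, #13 don't count).
Remaining: 6 − 4 = 2.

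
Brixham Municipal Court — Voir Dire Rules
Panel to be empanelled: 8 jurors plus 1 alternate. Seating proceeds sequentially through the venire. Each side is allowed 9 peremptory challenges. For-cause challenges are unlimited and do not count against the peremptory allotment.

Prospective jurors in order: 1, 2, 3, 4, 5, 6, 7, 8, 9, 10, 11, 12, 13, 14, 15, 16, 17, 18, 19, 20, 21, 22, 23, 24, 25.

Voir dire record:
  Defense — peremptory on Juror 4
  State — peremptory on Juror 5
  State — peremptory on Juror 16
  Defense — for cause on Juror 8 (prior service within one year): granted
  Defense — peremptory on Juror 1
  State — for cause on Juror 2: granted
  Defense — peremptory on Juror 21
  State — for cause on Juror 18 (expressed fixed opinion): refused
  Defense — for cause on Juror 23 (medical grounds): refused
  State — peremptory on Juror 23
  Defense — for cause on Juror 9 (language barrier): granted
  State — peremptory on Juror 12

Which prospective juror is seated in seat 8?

Removed: #1, #2, #4, #5, #8, #9, #12, #16, #21, #23. (#18 stays — for-cause denied.)
Seating in order: seats 1–8 → #3, #6, #7, #10, #11, #13, #14, #15; alternates → #17.
So seat 8 is #15.

15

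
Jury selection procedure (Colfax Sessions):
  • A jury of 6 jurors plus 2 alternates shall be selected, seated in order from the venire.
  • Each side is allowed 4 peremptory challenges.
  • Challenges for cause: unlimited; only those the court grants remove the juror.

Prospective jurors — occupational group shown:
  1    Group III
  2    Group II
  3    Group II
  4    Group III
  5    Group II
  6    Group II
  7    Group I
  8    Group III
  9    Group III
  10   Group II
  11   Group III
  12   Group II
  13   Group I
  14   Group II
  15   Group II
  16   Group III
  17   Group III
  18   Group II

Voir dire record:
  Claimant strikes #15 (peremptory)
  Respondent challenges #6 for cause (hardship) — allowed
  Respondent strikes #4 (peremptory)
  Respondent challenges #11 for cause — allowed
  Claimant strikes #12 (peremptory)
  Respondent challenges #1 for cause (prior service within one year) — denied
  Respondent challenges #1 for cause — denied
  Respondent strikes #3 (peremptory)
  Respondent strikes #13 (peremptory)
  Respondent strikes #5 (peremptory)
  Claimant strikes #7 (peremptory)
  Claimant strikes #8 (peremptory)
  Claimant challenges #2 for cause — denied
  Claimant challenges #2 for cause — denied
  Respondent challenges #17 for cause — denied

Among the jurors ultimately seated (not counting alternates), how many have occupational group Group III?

3

Removed: #3, #4, #5, #6, #7, #8, #11, #12, #13, #15.
Seated jurors 1–6: #1, #2, #9, #10, #14, #16 (alternates #17, #18 not counted).
Of those, in Group III: #1, #9, #16 → 3.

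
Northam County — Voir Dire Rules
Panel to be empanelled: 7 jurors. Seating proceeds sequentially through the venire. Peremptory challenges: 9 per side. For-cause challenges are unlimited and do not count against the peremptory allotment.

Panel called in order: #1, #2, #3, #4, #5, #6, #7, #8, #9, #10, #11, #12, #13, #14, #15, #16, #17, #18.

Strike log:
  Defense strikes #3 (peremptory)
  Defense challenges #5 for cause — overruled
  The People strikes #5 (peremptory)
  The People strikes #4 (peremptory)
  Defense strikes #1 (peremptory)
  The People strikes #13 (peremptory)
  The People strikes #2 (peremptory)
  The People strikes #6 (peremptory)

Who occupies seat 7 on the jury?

Removed: #1, #2, #3, #4, #5, #6, #13.
Seating in order: seats 1–7 → #7, #8, #9, #10, #11, #12, #14.
So seat 7 is #14.

14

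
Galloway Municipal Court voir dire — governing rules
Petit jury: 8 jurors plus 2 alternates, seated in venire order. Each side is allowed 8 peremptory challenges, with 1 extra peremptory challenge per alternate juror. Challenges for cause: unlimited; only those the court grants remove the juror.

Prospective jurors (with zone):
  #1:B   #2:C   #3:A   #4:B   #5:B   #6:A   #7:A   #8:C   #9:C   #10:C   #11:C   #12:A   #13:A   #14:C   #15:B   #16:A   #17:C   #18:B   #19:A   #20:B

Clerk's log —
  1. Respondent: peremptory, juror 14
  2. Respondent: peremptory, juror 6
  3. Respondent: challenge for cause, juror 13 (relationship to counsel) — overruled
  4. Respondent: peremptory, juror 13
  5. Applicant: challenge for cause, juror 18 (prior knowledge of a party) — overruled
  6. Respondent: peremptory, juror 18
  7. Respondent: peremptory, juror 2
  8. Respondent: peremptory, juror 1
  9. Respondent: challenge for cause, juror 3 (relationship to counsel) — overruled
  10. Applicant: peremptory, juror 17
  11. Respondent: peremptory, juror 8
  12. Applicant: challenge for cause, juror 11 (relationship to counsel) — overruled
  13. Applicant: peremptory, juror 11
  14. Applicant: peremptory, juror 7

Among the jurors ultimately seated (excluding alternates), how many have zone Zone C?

Removed: #1, #2, #6, #7, #8, #11, #13, #14, #17, #18.
Seated jurors 1–8: #3, #4, #5, #9, #10, #12, #15, #16 (alternates #19, #20 not counted).
Of those, in Zone C: #9, #10 → 2.

2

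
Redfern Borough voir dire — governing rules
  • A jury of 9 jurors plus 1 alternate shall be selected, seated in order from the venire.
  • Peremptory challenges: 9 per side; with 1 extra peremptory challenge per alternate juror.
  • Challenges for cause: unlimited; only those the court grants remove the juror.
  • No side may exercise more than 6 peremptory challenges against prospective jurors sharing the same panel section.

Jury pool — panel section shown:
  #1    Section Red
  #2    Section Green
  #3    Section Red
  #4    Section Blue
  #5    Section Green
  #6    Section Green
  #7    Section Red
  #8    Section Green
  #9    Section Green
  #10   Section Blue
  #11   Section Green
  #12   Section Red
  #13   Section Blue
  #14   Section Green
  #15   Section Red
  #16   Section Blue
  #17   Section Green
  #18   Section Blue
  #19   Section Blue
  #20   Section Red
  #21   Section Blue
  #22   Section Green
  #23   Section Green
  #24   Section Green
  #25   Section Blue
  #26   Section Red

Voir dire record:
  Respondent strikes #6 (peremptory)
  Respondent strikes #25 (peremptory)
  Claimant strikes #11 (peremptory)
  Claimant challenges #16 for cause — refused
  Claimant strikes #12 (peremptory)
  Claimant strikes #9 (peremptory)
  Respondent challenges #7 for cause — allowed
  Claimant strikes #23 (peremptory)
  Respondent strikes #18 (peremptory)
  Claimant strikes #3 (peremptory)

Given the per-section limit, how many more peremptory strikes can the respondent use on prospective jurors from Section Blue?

4

Respondent peremptories so far: #6, #25, #18 — 3 of 10 used, 7 left overall.
Against Section Blue: #25, #18 — 2 used; per-section cap 6 leaves 4.
Binding limit: min(7, 4) = 4.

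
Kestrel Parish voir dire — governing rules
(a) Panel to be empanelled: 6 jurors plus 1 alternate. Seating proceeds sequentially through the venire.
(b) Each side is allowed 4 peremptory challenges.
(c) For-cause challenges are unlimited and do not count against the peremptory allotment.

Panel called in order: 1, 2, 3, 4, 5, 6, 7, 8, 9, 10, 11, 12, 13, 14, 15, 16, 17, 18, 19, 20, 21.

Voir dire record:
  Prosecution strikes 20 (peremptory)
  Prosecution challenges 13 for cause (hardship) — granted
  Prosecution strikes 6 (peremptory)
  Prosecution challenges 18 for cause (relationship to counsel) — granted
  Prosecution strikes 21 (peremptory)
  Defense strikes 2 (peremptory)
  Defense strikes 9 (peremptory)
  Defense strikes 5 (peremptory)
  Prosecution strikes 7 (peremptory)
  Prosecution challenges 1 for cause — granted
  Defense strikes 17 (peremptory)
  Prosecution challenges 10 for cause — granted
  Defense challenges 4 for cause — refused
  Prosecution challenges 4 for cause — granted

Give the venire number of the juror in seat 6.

Removed: #1, #2, #4, #5, #6, #7, #9, #10, #13, #17, #18, #20, #21.
Seating in order: seats 1–6 → #3, #8, #11, #12, #14, #15; alternates → #16.
So seat 6 is #15.

15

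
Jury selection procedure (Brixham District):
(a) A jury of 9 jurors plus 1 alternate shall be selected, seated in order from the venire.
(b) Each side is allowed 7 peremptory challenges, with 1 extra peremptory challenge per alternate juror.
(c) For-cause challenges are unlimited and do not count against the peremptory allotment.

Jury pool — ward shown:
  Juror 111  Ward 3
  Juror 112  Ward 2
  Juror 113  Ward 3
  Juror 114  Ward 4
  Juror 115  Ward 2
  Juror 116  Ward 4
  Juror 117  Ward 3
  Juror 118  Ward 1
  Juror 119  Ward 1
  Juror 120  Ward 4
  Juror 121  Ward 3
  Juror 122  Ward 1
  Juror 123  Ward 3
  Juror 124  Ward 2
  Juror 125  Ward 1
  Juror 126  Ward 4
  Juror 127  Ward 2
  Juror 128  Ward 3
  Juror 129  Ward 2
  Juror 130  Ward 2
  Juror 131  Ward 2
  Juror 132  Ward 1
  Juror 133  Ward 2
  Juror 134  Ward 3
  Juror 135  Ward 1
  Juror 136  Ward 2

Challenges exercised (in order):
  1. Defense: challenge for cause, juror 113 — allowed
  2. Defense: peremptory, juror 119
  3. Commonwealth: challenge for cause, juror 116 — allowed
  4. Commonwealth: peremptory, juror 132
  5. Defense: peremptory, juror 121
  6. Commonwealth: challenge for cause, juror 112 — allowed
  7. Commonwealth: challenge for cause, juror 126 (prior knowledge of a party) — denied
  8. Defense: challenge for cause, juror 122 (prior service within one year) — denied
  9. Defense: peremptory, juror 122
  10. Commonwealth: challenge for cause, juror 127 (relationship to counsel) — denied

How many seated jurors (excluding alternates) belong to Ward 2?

2

Removed: #112, #113, #116, #119, #121, #122, #132.
Seated jurors 1–9: #111, #114, #115, #117, #118, #120, #123, #124, #125 (alternates #126 not counted).
Of those, in Ward 2: #115, #124 → 2.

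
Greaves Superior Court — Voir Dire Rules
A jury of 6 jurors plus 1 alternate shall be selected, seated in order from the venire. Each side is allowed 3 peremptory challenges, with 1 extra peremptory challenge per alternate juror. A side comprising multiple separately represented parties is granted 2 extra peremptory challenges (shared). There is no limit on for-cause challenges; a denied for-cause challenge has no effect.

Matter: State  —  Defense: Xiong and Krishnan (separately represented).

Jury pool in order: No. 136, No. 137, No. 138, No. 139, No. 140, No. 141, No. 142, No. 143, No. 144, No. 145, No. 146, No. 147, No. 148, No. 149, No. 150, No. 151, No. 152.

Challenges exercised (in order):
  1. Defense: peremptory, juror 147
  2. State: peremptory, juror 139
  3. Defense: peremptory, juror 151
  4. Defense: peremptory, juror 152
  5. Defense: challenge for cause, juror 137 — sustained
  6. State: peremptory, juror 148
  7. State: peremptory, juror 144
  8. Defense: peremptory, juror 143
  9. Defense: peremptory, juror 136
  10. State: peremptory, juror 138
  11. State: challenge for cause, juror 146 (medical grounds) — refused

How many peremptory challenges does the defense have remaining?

1

Defense allotment: 3 base + 1 × 1 alternate + 2 multi-party = 6.
Defense peremptories used: #147, #151, #152, #143, #136 — 5 (the for-cause on #137 doesn't count).
Remaining: 6 − 5 = 1.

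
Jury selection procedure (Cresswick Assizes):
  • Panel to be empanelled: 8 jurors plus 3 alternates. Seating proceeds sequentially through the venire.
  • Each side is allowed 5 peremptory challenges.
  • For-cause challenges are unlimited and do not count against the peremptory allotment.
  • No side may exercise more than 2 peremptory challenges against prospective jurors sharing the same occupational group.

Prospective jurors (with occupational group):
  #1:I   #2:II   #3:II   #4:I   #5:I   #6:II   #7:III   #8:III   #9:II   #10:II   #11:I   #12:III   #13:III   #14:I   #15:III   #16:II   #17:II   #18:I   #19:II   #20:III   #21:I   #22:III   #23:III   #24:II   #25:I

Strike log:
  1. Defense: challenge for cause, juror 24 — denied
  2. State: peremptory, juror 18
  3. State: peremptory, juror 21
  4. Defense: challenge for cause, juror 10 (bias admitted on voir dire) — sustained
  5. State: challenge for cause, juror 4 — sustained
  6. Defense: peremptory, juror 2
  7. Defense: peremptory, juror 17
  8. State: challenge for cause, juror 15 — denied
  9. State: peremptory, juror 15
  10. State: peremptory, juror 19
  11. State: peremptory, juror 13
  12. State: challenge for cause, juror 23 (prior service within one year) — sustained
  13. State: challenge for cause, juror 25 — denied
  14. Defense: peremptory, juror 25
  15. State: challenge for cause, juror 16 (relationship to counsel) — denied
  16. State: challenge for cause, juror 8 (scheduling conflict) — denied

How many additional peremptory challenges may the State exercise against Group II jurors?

0

State peremptories so far: #18, #21, #15, #19, #13 — 5 of 5 used, 0 left overall.
Against Group II: #19 — 1 used; per-group cap 2 leaves 1.
Binding limit: min(0, 1) = 0.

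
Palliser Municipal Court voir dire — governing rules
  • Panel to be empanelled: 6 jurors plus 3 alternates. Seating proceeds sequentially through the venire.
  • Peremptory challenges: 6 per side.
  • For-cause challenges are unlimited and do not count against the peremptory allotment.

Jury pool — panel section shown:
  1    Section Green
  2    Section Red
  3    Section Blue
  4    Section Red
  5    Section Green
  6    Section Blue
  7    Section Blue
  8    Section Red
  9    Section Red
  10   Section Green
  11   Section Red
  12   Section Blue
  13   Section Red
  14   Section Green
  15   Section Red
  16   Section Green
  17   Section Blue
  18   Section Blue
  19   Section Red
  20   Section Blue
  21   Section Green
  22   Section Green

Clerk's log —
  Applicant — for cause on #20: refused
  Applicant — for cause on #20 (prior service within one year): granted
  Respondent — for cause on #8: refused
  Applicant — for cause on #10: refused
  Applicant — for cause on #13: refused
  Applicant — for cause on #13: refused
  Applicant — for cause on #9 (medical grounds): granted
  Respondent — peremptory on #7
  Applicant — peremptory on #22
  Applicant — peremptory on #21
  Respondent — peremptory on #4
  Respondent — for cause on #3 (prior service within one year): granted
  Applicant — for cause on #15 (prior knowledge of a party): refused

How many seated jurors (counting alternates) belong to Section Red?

4

Removed: #3, #4, #7, #9, #20, #21, #22.
Seated (9 incl. alternates): #1, #2, #5, #6, #8, #10, #11, #12, #13.
Of those, in Section Red: #2, #8, #11, #13 → 4.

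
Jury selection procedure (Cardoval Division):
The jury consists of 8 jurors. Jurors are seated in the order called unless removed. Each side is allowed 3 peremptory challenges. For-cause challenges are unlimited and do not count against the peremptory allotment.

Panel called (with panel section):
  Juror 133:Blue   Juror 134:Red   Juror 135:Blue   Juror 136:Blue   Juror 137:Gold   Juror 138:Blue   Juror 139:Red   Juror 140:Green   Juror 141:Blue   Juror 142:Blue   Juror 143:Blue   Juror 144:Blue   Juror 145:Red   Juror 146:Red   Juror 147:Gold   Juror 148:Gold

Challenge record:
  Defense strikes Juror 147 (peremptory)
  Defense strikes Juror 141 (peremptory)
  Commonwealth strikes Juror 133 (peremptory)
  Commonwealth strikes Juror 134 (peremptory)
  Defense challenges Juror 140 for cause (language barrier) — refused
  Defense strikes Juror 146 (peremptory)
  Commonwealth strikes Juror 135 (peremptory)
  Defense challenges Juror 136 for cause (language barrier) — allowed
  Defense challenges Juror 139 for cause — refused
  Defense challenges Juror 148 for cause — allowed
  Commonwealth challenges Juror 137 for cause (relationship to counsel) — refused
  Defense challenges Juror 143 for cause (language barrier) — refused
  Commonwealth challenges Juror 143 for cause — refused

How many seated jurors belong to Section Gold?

1

Removed: #133, #134, #135, #136, #141, #146, #147, #148.
Seated jurors 1–8: #137, #138, #139, #140, #142, #143, #144, #145.
Of those, in Section Gold: #137 → 1.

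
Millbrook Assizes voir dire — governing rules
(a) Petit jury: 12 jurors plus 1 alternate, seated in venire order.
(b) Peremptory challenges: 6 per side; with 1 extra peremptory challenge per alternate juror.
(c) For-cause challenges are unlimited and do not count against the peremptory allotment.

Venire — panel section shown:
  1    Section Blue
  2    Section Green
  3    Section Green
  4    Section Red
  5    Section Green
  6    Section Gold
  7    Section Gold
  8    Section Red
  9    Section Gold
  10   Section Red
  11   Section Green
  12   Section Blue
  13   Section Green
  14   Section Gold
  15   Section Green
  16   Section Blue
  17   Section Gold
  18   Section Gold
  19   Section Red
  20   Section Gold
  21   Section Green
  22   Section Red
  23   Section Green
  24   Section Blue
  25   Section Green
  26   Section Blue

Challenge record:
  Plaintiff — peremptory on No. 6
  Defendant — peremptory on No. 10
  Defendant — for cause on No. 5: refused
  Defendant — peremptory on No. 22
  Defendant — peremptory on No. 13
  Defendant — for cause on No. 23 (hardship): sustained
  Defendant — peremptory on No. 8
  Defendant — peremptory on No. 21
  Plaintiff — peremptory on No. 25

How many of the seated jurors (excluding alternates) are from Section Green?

Removed: #6, #8, #10, #13, #21, #22, #23, #25.
Seated jurors 1–12: #1, #2, #3, #4, #5, #7, #9, #11, #12, #14, #15, #16 (alternates #17 not counted).
Of those, in Section Green: #2, #3, #5, #11, #15 → 5.

5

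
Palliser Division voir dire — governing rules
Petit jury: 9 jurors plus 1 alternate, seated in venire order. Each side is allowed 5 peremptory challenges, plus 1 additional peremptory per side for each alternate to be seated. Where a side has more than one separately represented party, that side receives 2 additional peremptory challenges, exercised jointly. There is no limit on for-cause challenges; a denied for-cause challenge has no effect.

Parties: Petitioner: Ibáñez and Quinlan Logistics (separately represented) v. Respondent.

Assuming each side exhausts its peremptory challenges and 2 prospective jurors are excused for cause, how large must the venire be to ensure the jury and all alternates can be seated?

Seats to fill: 9 + 1 alternates = 10.
Peremptories — Petitioner: 5 + 1×1 + 2 = 8; Respondent: 5 + 1×1 = 6; total 14.
For-cause removals: 2.
Minimum venire: 10 + 14 + 2 = 26.

26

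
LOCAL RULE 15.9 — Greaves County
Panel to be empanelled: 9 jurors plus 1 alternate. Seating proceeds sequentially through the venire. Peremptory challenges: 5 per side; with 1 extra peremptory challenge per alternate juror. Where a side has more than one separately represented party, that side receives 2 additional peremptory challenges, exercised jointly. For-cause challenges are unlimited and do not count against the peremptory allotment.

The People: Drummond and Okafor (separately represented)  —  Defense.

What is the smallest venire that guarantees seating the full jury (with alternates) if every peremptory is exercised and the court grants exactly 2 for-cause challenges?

26

Seats to fill: 9 + 1 alternates = 10.
Peremptories — The People: 5 + 1×1 + 2 = 8; Defense: 5 + 1×1 = 6; total 14.
For-cause removals: 2.
Minimum venire: 10 + 14 + 2 = 26.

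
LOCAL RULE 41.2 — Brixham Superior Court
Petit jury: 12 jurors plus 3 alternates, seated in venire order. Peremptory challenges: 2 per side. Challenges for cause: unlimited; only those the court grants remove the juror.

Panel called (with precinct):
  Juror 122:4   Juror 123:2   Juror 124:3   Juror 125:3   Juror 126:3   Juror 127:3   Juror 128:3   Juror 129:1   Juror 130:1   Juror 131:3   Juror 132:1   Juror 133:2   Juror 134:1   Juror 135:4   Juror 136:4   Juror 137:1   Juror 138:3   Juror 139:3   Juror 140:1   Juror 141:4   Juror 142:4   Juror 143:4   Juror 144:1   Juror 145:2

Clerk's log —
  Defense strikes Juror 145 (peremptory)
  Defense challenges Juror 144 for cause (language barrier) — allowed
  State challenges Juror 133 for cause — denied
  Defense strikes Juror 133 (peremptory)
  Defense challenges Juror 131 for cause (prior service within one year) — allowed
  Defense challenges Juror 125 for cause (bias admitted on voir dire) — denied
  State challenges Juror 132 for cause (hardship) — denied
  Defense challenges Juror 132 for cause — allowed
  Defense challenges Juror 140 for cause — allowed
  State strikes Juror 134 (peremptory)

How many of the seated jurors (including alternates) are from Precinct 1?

3

Removed: #131, #132, #133, #134, #140, #144, #145.
Seated (15 incl. alternates): #122, #123, #124, #125, #126, #127, #128, #129, #130, #135, #136, #137, #138, #139, #141.
Of those, in Precinct 1: #129, #130, #137 → 3.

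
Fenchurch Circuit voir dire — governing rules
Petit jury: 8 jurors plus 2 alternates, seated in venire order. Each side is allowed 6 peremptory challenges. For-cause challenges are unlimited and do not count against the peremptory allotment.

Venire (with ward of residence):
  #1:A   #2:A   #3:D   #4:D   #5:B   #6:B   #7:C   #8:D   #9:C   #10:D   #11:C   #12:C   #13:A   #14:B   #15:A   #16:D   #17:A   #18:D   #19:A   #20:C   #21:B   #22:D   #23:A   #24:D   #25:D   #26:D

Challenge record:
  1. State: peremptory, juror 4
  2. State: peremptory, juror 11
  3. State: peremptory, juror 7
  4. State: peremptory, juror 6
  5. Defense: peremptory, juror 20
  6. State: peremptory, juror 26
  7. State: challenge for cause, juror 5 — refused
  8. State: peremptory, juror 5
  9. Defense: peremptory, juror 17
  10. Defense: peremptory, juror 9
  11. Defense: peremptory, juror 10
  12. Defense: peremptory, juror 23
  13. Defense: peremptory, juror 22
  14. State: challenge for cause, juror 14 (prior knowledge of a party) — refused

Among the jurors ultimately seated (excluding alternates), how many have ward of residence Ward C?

Removed: #4, #5, #6, #7, #9, #10, #11, #17, #20, #22, #23, #26.
Seated jurors 1–8: #1, #2, #3, #8, #12, #13, #14, #15 (alternates #16, #18 not counted).
Of those, in Ward C: #12 → 1.

1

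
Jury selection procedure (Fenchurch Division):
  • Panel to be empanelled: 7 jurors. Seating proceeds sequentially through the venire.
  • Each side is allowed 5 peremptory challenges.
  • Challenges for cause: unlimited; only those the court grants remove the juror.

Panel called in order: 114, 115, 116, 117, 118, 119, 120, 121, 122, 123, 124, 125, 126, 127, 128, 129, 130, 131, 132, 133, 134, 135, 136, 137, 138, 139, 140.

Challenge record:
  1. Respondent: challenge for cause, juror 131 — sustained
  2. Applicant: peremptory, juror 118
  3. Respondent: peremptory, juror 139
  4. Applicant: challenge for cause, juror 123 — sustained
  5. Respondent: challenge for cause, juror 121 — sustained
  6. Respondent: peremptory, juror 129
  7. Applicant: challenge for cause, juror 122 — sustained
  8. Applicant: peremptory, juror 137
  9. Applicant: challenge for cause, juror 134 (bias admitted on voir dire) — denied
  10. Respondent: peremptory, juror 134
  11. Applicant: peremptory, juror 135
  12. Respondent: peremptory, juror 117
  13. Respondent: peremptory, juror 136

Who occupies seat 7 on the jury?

125

Removed: #117, #118, #121, #122, #123, #129, #131, #134, #135, #136, #137, #139.
Seating in order: seats 1–7 → #114, #115, #116, #119, #120, #124, #125.
So seat 7 is #125.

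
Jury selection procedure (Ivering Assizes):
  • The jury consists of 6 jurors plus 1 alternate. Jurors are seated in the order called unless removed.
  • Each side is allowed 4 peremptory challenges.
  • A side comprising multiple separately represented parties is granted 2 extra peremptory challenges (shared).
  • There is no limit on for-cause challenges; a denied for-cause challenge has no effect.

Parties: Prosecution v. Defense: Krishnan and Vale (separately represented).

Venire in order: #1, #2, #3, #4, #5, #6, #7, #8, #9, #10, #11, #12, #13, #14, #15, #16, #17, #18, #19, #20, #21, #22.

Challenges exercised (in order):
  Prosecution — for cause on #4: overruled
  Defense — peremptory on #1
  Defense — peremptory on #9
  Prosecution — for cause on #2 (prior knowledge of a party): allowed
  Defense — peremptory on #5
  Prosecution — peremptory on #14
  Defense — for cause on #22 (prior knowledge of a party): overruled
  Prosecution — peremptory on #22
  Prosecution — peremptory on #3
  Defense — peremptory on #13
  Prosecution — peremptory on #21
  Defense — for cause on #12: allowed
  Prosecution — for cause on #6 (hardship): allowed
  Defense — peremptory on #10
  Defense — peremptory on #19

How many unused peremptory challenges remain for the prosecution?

Prosecution allotment: 4.
Prosecution peremptories used: #14, #22, #3, #21 — 4 (for-cause on #4, #2, #6 don't count).
Remaining: 4 − 4 = 0.

0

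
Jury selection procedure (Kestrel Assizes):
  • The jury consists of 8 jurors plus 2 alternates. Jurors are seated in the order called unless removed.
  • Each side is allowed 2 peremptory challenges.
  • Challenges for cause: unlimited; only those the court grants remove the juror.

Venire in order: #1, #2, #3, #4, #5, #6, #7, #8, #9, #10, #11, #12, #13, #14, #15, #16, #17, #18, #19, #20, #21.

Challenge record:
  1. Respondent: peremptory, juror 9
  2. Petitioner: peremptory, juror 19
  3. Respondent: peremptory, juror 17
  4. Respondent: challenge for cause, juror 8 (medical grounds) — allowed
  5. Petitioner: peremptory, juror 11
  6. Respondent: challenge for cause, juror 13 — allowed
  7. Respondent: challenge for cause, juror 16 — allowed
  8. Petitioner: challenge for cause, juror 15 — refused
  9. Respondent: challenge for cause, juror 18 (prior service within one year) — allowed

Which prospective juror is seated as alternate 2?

Removed: #8, #9, #11, #13, #16, #17, #18, #19. (#15 stays — for-cause denied.)
Seating in order: seats 1–8 → #1, #2, #3, #4, #5, #6, #7, #10; alternates → #12, #14.
So alternate 2 is #14.

14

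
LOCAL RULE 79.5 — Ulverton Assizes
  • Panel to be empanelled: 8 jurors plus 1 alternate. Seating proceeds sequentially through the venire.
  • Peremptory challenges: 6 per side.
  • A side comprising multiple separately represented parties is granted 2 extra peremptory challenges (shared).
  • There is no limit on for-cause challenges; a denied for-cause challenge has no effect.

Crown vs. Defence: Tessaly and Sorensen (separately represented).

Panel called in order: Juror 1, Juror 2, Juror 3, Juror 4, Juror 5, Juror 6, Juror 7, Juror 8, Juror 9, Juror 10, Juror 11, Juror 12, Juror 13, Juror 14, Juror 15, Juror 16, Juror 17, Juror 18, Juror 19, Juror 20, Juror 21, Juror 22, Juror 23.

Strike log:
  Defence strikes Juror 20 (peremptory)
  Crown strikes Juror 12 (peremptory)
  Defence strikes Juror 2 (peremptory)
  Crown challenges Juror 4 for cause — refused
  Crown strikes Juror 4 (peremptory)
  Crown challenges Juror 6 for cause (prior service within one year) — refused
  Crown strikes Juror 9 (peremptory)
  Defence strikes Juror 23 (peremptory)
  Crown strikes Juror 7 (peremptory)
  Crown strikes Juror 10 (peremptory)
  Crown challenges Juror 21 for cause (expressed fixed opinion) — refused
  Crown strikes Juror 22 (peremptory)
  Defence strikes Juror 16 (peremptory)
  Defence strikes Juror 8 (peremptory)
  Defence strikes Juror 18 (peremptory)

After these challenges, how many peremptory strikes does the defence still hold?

2

Defence allotment: 6 base + 2 multi-party = 8.
Defence peremptories used: #20, #2, #23, #16, #8, #18 — 6.
Remaining: 8 − 6 = 2.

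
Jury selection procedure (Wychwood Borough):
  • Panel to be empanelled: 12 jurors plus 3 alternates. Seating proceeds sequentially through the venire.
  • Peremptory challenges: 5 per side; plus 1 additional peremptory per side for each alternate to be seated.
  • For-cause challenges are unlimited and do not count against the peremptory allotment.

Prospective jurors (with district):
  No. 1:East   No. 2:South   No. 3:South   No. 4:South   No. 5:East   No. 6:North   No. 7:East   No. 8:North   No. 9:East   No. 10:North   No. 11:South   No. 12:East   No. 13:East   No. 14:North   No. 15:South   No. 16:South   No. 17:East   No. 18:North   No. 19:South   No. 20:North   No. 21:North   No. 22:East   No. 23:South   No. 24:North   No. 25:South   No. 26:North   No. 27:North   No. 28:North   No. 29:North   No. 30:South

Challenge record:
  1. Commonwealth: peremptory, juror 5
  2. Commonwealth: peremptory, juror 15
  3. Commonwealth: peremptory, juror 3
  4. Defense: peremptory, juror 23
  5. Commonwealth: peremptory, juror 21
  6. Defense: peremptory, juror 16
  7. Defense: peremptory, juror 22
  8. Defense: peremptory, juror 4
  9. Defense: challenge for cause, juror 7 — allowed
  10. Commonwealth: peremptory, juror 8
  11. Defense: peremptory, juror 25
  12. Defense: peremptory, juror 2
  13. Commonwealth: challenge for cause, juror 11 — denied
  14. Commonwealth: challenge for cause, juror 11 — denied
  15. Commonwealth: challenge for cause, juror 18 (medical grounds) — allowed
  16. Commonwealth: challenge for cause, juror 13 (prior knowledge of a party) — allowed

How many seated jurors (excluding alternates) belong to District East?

Removed: #2, #3, #4, #5, #7, #8, #13, #15, #16, #18, #21, #22, #23, #25.
Seated jurors 1–12: #1, #6, #9, #10, #11, #12, #14, #17, #19, #20, #24, #26 (alternates #27, #28, #29 not counted).
Of those, in District East: #1, #9, #12, #17 → 4.

4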